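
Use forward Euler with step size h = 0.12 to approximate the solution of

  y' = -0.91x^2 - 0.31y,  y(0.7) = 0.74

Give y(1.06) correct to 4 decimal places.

0.4437

Euler: y_{n+1} = y_n + h·f(x_n, y_n).
x=0.700000, y=0.740000: f=-0.675300 → y ← 0.740000 + 0.12·(-0.675300) = 0.658964
x=0.820000, y=0.658964: f=-0.816163 → y ← 0.658964 + 0.12·(-0.816163) = 0.561024
x=0.940000, y=0.561024: f=-0.977994 → y ← 0.561024 + 0.12·(-0.977994) = 0.443665
y(1.06) ≈ 0.4437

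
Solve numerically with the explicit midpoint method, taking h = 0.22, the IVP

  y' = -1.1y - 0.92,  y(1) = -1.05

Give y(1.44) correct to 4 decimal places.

-0.9688

Midpoint: k1 = f(x_n, y_n); k2 = f(x_n + h/2, y_n + (h/2)·k1); y_{n+1} = y_n + h·k2.
x=1.000000, y=-1.050000:
  k1 = f(1.000000, -1.050000) = 0.235000
  k2 = f(1.110000, -1.024150) = 0.206565
  y ← -1.050000 + 0.22·0.206565 = -1.004556
x=1.220000, y=-1.004556:
  k1 = f(1.220000, -1.004556) = 0.185011
  k2 = f(1.330000, -0.984204) = 0.162625
  y ← -1.004556 + 0.22·0.162625 = -0.968778
y(1.44) ≈ -0.9688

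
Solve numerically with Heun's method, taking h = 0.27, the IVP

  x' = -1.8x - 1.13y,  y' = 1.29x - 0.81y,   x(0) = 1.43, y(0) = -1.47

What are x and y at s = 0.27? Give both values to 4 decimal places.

Heun on (x,y): k1 = f(s_n, state_n); k2 = f(s_n + h, state_n + h·k1); state_{n+1} = state_n + (h/2)·(k1 + k2).
0.000000: (1.430000, -1.470000)
  k1 = (-0.912900, 3.035400)
  predictor → (1.183517, -0.650442)
  k2 = (-1.395331, 2.053595)
  → (1.118389, -0.782986)
(x(0.27), y(0.27)) ≈ (1.1184, -0.7830)

1.1184, -0.7830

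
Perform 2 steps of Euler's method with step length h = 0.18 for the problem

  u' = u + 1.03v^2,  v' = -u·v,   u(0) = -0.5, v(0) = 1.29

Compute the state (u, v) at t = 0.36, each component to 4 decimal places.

0.0344, 1.4773

Euler on (u,v): u_{n+1} = u_n + h·u', v_{n+1} = v_n + h·v'.
0.000000: (-0.500000, 1.290000); f=(1.214023, 0.645000) → (-0.281476, 1.406100)
0.180000: (-0.281476, 1.406100); f=(1.754955, 0.395783) → (0.034416, 1.477341)
(u(0.36), v(0.36)) ≈ (0.0344, 1.4773)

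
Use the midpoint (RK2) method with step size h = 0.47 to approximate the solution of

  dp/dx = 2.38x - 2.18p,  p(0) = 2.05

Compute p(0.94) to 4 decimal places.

Midpoint: k1 = f(x_n, p_n); k2 = f(x_n + h/2, p_n + (h/2)·k1); p_{n+1} = p_n + h·k2.
x=0.000000, p=2.050000:
  k1 = f(0.000000, 2.050000) = -4.469000
  k2 = f(0.235000, 0.999785) = -1.620231
  p ← 2.050000 + 0.47·(-1.620231) = 1.288491
x=0.470000, p=1.288491:
  k1 = f(0.470000, 1.288491) = -1.690311
  k2 = f(0.705000, 0.891268) = -0.265065
  p ← 1.288491 + 0.47·(-0.265065) = 1.163911
p(0.94) ≈ 1.1639

1.1639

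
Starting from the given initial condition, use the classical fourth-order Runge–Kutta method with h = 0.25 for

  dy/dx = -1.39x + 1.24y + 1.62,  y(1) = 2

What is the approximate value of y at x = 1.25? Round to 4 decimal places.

2.7459

RK4: k1 = f(x_n, y_n); k2 = f(x_n + h/2, y_n + (h/2)·k1); k3 = f(x_n + h/2, y_n + (h/2)·k2); k4 = f(x_n + h, y_n + h·k3); y_{n+1} = y_n + (h/6)·(k1 + 2k2 + 2k3 + k4).
x=1.000000, y=2.000000:
  k1 = f(1.000000, 2.000000) = 2.710000
  k2 = f(1.125000, 2.338750) = 2.956300
  k3 = f(1.125000, 2.369537) = 2.994477
  k4 = f(1.250000, 2.748619) = 3.290788
  y ← 2.000000 + (0.25/6)·(k1 + 2k2 + 2k3 + k4) = 2.745931
y(1.25) ≈ 2.7459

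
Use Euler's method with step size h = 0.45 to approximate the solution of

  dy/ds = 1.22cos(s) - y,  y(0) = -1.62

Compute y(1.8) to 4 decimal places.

0.4006

Euler: y_{n+1} = y_n + h·f(s_n, y_n).
s=0.000000, y=-1.620000: f=2.840000 → y ← -1.620000 + 0.45·2.840000 = -0.342000
s=0.450000, y=-0.342000: f=1.440545 → y ← -0.342000 + 0.45·1.440545 = 0.306245
s=0.900000, y=0.306245: f=0.452119 → y ← 0.306245 + 0.45·0.452119 = 0.509699
s=1.350000, y=0.509699: f=-0.242511 → y ← 0.509699 + 0.45·(-0.242511) = 0.400569
y(1.8) ≈ 0.4006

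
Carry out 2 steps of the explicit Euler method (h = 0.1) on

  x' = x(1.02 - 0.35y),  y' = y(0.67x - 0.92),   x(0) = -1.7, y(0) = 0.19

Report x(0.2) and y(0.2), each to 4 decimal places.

Euler on (x,y): x_{n+1} = x_n + h·x', y_{n+1} = y_n + h·y'.
0.000000: (-1.700000, 0.190000); f=(-1.620950, -0.391210) → (-1.862095, 0.150879)
0.100000: (-1.862095, 0.150879); f=(-1.801004, -0.327046) → (-2.042195, 0.118174)
(x(0.2), y(0.2)) ≈ (-2.0422, 0.1182)

-2.0422, 0.1182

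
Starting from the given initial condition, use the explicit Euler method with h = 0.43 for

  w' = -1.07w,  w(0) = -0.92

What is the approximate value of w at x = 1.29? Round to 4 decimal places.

-0.1448

Euler: w_{n+1} = w_n + h·f(x_n, w_n).
x=0.000000, w=-0.920000: f=0.984400 → w ← -0.920000 + 0.43·0.984400 = -0.496708
x=0.430000, w=-0.496708: f=0.531478 → w ← -0.496708 + 0.43·0.531478 = -0.268173
x=0.860000, w=-0.268173: f=0.286945 → w ← -0.268173 + 0.43·0.286945 = -0.144786
w(1.29) ≈ -0.1448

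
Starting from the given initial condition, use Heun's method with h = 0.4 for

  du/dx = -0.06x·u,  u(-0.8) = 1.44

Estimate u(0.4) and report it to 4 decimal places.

Heun: k1 = f(x_n, u_n); k2 = f(x_n + h, u_n + h·k1); u_{n+1} = u_n + (h/2)·(k1 + k2).
x=-0.800000, u=1.440000:
  k1 = f(-0.800000, 1.440000) = 0.069120
  k2 = f(-0.400000, 1.467648) = 0.035224
  u ← 1.440000 + (0.4/2)·(0.069120 + 0.035224) = 1.460869
x=-0.400000, u=1.460869:
  k1 = f(-0.400000, 1.460869) = 0.035061
  k2 = f(0.000000, 1.474893) = 0.000000
  u ← 1.460869 + (0.4/2)·(0.035061 + 0.000000) = 1.467881
x=0.000000, u=1.467881:
  k1 = f(0.000000, 1.467881) = 0.000000
  k2 = f(0.400000, 1.467881) = -0.035229
  u ← 1.467881 + (0.4/2)·(0.000000 + (-0.035229)) = 1.460835
u(0.4) ≈ 1.4608

1.4608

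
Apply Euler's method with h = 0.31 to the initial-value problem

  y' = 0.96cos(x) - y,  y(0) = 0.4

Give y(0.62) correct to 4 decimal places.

Euler: y_{n+1} = y_n + h·f(x_n, y_n).
x=0.000000, y=0.400000: f=0.560000 → y ← 0.400000 + 0.31·0.560000 = 0.573600
x=0.310000, y=0.573600: f=0.340640 → y ← 0.573600 + 0.31·0.340640 = 0.679198
y(0.62) ≈ 0.6792

0.6792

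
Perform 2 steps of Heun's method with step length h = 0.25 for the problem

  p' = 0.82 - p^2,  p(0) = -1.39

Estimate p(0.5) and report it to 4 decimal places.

-2.6569

Heun: k1 = f(t_n, p_n); k2 = f(t_n + h, p_n + h·k1); p_{n+1} = p_n + (h/2)·(k1 + k2).
t=0.000000, p=-1.390000:
  k1 = f(0.000000, -1.390000) = -1.112100
  k2 = f(0.250000, -1.668025) = -1.962307
  p ← -1.390000 + (0.25/2)·(-1.112100 + (-1.962307)) = -1.774301
t=0.250000, p=-1.774301:
  k1 = f(0.250000, -1.774301) = -2.328144
  k2 = f(0.500000, -2.356337) = -4.732323
  p ← -1.774301 + (0.25/2)·(-2.328144 + (-4.732323)) = -2.656859
p(0.5) ≈ -2.6569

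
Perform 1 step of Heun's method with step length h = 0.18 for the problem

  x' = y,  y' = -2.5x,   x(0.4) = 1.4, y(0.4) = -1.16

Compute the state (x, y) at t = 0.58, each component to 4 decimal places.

1.1345, -1.7430

Heun on (x,y): k1 = f(t_n, state_n); k2 = f(t_n + h, state_n + h·k1); state_{n+1} = state_n + (h/2)·(k1 + k2).
0.400000: (1.400000, -1.160000)
  k1 = (-1.160000, -3.500000)
  predictor → (1.191200, -1.790000)
  k2 = (-1.790000, -2.978000)
  → (1.134500, -1.743020)
(x(0.58), y(0.58)) ≈ (1.1345, -1.7430)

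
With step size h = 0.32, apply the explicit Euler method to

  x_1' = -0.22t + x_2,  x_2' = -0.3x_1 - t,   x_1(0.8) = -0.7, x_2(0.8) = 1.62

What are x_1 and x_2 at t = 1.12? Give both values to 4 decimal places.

Euler on (x_1,x_2): x_1_{n+1} = x_1_n + h·x_1', x_2_{n+1} = x_2_n + h·x_2'.
0.800000: (-0.700000, 1.620000); f=(1.444000, -0.590000) → (-0.237920, 1.431200)
(x_1(1.12), x_2(1.12)) ≈ (-0.2379, 1.4312)

-0.2379, 1.4312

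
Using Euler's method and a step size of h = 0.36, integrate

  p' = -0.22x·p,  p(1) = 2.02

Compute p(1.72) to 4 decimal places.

1.6597

Euler: p_{n+1} = p_n + h·f(x_n, p_n).
x=1.000000, p=2.020000: f=-0.444400 → p ← 2.020000 + 0.36·(-0.444400) = 1.860016
x=1.360000, p=1.860016: f=-0.556517 → p ← 1.860016 + 0.36·(-0.556517) = 1.659670
p(1.72) ≈ 1.6597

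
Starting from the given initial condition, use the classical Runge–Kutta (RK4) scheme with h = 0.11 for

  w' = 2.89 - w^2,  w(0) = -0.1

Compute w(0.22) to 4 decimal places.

RK4: k1 = f(s_n, w_n); k2 = f(s_n + h/2, w_n + (h/2)·k1); k3 = f(s_n + h/2, w_n + (h/2)·k2); k4 = f(s_n + h, w_n + h·k3); w_{n+1} = w_n + (h/6)·(k1 + 2k2 + 2k3 + k4).
s=0.000000, w=-0.100000:
  k1 = f(0.000000, -0.100000) = 2.880000
  k2 = f(0.055000, 0.058400) = 2.886589
  k3 = f(0.055000, 0.058762) = 2.886547
  k4 = f(0.110000, 0.217520) = 2.842685
  w ← -0.100000 + (0.11/6)·(k1 + 2k2 + 2k3 + k4) = 0.216598
s=0.110000, w=0.216598:
  k1 = f(0.110000, 0.216598) = 2.843085
  k2 = f(0.165000, 0.372967) = 2.750895
  k3 = f(0.165000, 0.367897) = 2.754652
  k4 = f(0.220000, 0.519609) = 2.620006
  w ← 0.216598 + (0.11/6)·(k1 + 2k2 + 2k3 + k4) = 0.518624
w(0.22) ≈ 0.5186

0.5186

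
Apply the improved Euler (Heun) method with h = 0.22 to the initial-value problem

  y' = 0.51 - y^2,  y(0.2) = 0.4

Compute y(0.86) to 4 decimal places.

Heun: k1 = f(x_n, y_n); k2 = f(x_n + h, y_n + h·k1); y_{n+1} = y_n + (h/2)·(k1 + k2).
x=0.200000, y=0.400000:
  k1 = f(0.200000, 0.400000) = 0.350000
  k2 = f(0.420000, 0.477000) = 0.282471
  y ← 0.400000 + (0.22/2)·(0.350000 + 0.282471) = 0.469572
x=0.420000, y=0.469572:
  k1 = f(0.420000, 0.469572) = 0.289502
  k2 = f(0.640000, 0.533262) = 0.225631
  y ← 0.469572 + (0.22/2)·(0.289502 + 0.225631) = 0.526237
x=0.640000, y=0.526237:
  k1 = f(0.640000, 0.526237) = 0.233075
  k2 = f(0.860000, 0.577513) = 0.176479
  y ← 0.526237 + (0.22/2)·(0.233075 + 0.176479) = 0.571287
y(0.86) ≈ 0.5713

0.5713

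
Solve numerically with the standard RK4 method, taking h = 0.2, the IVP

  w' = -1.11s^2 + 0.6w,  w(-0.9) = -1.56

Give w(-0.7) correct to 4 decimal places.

-1.9114

RK4: k1 = f(s_n, w_n); k2 = f(s_n + h/2, w_n + (h/2)·k1); k3 = f(s_n + h/2, w_n + (h/2)·k2); k4 = f(s_n + h, w_n + h·k3); w_{n+1} = w_n + (h/6)·(k1 + 2k2 + 2k3 + k4).
s=-0.900000, w=-1.560000:
  k1 = f(-0.900000, -1.560000) = -1.835100
  k2 = f(-0.800000, -1.743510) = -1.756506
  k3 = f(-0.800000, -1.735651) = -1.751790
  k4 = f(-0.700000, -1.910358) = -1.690115
  w ← -1.560000 + (0.2/6)·(k1 + 2k2 + 2k3 + k4) = -1.911394
w(-0.7) ≈ -1.9114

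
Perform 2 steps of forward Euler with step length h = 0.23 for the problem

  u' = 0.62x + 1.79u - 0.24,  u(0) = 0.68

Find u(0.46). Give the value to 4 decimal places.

1.2548

Euler: u_{n+1} = u_n + h·f(x_n, u_n).
x=0.000000, u=0.680000: f=0.977200 → u ← 0.680000 + 0.23·0.977200 = 0.904756
x=0.230000, u=0.904756: f=1.522113 → u ← 0.904756 + 0.23·1.522113 = 1.254842
u(0.46) ≈ 1.2548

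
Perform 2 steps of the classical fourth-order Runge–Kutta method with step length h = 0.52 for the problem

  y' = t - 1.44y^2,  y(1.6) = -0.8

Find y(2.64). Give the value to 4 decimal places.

0.9329

RK4: k1 = f(t_n, y_n); k2 = f(t_n + h/2, y_n + (h/2)·k1); k3 = f(t_n + h/2, y_n + (h/2)·k2); k4 = f(t_n + h, y_n + h·k3); y_{n+1} = y_n + (h/6)·(k1 + 2k2 + 2k3 + k4).
t=1.600000, y=-0.800000:
  k1 = f(1.600000, -0.800000) = 0.678400
  k2 = f(1.860000, -0.623616) = 1.299988
  k3 = f(1.860000, -0.462003) = 1.552637
  k4 = f(2.120000, 0.007371) = 2.119922
  y ← -0.800000 + (0.52/6)·(k1 + 2k2 + 2k3 + k4) = -0.063024
t=2.120000, y=-0.063024:
  k1 = f(2.120000, -0.063024) = 2.114280
  k2 = f(2.380000, 0.486689) = 2.038913
  k3 = f(2.380000, 0.467093) = 2.065826
  k4 = f(2.640000, 1.011206) = 1.167546
  y ← -0.063024 + (0.52/6)·(k1 + 2k2 + 2k3 + k4) = 0.932889
y(2.64) ≈ 0.9329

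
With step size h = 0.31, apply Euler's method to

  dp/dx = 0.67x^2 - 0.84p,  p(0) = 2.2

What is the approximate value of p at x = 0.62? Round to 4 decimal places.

Euler: p_{n+1} = p_n + h·f(x_n, p_n).
x=0.000000, p=2.200000: f=-1.848000 → p ← 2.200000 + 0.31·(-1.848000) = 1.627120
x=0.310000, p=1.627120: f=-1.302394 → p ← 1.627120 + 0.31·(-1.302394) = 1.223378
p(0.62) ≈ 1.2234

1.2234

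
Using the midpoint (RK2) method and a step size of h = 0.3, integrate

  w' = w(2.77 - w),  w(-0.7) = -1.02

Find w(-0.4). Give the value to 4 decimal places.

Midpoint: k1 = f(s_n, w_n); k2 = f(s_n + h/2, w_n + (h/2)·k1); w_{n+1} = w_n + h·k2.
s=-0.700000, w=-1.020000:
  k1 = f(-0.700000, -1.020000) = -3.865800
  k2 = f(-0.550000, -1.599870) = -6.991224
  w ← -1.020000 + 0.3·(-6.991224) = -3.117367
w(-0.4) ≈ -3.1174

-3.1174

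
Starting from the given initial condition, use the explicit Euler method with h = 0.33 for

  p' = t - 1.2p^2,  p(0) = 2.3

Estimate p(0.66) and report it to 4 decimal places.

0.2974

Euler: p_{n+1} = p_n + h·f(t_n, p_n).
t=0.000000, p=2.300000: f=-6.348000 → p ← 2.300000 + 0.33·(-6.348000) = 0.205160
t=0.330000, p=0.205160: f=0.279491 → p ← 0.205160 + 0.33·0.279491 = 0.297392
p(0.66) ≈ 0.2974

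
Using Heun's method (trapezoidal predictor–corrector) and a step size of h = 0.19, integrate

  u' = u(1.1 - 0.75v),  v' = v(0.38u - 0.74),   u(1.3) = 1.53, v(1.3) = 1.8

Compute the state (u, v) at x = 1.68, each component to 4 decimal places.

1.4144, 1.6789

Heun on (u,v): k1 = f(x_n, state_n); k2 = f(x_n + h, state_n + h·k1); state_{n+1} = state_n + (h/2)·(k1 + k2).
1.300000: (1.530000, 1.800000)
  k1 = (-0.382500, -0.285480)
  predictor → (1.457325, 1.745759)
  k2 = (-0.305046, -0.325089)
  → (1.464683, 1.741996)
1.490000: (1.464683, 1.741996)
  k1 = (-0.302453, -0.319518)
  predictor → (1.407217, 1.681288)
  k2 = (-0.226514, -0.345097)
  → (1.414431, 1.678858)
(u(1.68), v(1.68)) ≈ (1.4144, 1.6789)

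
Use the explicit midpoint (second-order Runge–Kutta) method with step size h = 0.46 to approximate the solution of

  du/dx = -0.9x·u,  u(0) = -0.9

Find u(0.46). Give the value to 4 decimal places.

-0.8143

Midpoint: k1 = f(x_n, u_n); k2 = f(x_n + h/2, u_n + (h/2)·k1); u_{n+1} = u_n + h·k2.
x=0.000000, u=-0.900000:
  k1 = f(0.000000, -0.900000) = 0.000000
  k2 = f(0.230000, -0.900000) = 0.186300
  u ← -0.900000 + 0.46·0.186300 = -0.814302
u(0.46) ≈ -0.8143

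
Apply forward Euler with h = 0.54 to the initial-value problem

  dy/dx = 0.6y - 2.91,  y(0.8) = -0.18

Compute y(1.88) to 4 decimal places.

Euler: y_{n+1} = y_n + h·f(x_n, y_n).
x=0.800000, y=-0.180000: f=-3.018000 → y ← -0.180000 + 0.54·(-3.018000) = -1.809720
x=1.340000, y=-1.809720: f=-3.995832 → y ← -1.809720 + 0.54·(-3.995832) = -3.967469
y(1.88) ≈ -3.9675

-3.9675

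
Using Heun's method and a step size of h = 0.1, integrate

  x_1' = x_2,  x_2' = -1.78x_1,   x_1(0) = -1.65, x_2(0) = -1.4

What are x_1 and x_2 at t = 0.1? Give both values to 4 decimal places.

-1.7753, -1.0938

Heun on (x_1,x_2): k1 = f(t_n, state_n); k2 = f(t_n + h, state_n + h·k1); state_{n+1} = state_n + (h/2)·(k1 + k2).
0.000000: (-1.650000, -1.400000)
  k1 = (-1.400000, 2.937000)
  predictor → (-1.790000, -1.106300)
  k2 = (-1.106300, 3.186200)
  → (-1.775315, -1.093840)
(x_1(0.1), x_2(0.1)) ≈ (-1.7753, -1.0938)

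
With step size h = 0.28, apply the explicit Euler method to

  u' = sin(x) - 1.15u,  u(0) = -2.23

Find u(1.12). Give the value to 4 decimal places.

Euler: u_{n+1} = u_n + h·f(x_n, u_n).
x=0.000000, u=-2.230000: f=2.564500 → u ← -2.230000 + 0.28·2.564500 = -1.511940
x=0.280000, u=-1.511940: f=2.015087 → u ← -1.511940 + 0.28·2.015087 = -0.947716
x=0.560000, u=-0.947716: f=1.621059 → u ← -0.947716 + 0.28·1.621059 = -0.493819
x=0.840000, u=-0.493819: f=1.312535 → u ← -0.493819 + 0.28·1.312535 = -0.126309
u(1.12) ≈ -0.1263

-0.1263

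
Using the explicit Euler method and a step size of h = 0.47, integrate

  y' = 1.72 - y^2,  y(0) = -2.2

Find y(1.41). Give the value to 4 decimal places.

Euler: y_{n+1} = y_n + h·f(t_n, y_n).
t=0.000000, y=-2.200000: f=-3.120000 → y ← -2.200000 + 0.47·(-3.120000) = -3.666400
t=0.470000, y=-3.666400: f=-11.722489 → y ← -3.666400 + 0.47·(-11.722489) = -9.175970
t=0.940000, y=-9.175970: f=-82.478422 → y ← -9.175970 + 0.47·(-82.478422) = -47.940828
y(1.41) ≈ -47.9408

-47.9408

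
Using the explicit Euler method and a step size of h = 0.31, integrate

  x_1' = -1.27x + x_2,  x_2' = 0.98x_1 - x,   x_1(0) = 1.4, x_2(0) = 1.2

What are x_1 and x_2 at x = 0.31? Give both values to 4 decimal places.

1.7720, 1.6253

Euler on (x_1,x_2): x_1_{n+1} = x_1_n + h·x_1', x_2_{n+1} = x_2_n + h·x_2'.
0.000000: (1.400000, 1.200000); f=(1.200000, 1.372000) → (1.772000, 1.625320)
(x_1(0.31), x_2(0.31)) ≈ (1.7720, 1.6253)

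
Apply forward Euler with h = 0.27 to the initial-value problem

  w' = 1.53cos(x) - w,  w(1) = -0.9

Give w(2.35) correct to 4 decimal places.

Euler: w_{n+1} = w_n + h·f(x_n, w_n).
x=1.000000, w=-0.900000: f=1.726663 → w ← -0.900000 + 0.27·1.726663 = -0.433801
x=1.270000, w=-0.433801: f=0.887111 → w ← -0.433801 + 0.27·0.887111 = -0.194281
x=1.540000, w=-0.194281: f=0.241392 → w ← -0.194281 + 0.27·0.241392 = -0.129105
x=1.810000, w=-0.129105: f=-0.233396 → w ← -0.129105 + 0.27·(-0.233396) = -0.192122
x=2.080000, w=-0.192122: f=-0.553725 → w ← -0.192122 + 0.27·(-0.553725) = -0.341628
w(2.35) ≈ -0.3416

-0.3416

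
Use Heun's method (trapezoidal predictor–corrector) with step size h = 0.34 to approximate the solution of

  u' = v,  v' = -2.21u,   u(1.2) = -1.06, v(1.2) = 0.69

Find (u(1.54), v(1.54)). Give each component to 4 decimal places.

-0.6900, 1.3983

Heun on (u,v): k1 = f(x_n, state_n); k2 = f(x_n + h, state_n + h·k1); state_{n+1} = state_n + (h/2)·(k1 + k2).
1.200000: (-1.060000, 0.690000)
  k1 = (0.690000, 2.342600)
  predictor → (-0.825400, 1.486484)
  k2 = (1.486484, 1.824134)
  → (-0.689998, 1.398345)
(u(1.54), v(1.54)) ≈ (-0.6900, 1.3983)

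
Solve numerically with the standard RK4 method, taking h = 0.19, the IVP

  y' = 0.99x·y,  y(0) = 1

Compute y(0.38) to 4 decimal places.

1.0741

RK4: k1 = f(x_n, y_n); k2 = f(x_n + h/2, y_n + (h/2)·k1); k3 = f(x_n + h/2, y_n + (h/2)·k2); k4 = f(x_n + h, y_n + h·k3); y_{n+1} = y_n + (h/6)·(k1 + 2k2 + 2k3 + k4).
x=0.000000, y=1.000000:
  k1 = f(0.000000, 1.000000) = 0.000000
  k2 = f(0.095000, 1.000000) = 0.094050
  k3 = f(0.095000, 1.008935) = 0.094890
  k4 = f(0.190000, 1.018029) = 0.191491
  y ← 1.000000 + (0.19/6)·(k1 + 2k2 + 2k3 + k4) = 1.018030
x=0.190000, y=1.018030:
  k1 = f(0.190000, 1.018030) = 0.191491
  k2 = f(0.285000, 1.036222) = 0.292370
  k3 = f(0.285000, 1.045805) = 0.295074
  k4 = f(0.380000, 1.074094) = 0.404074
  y ← 1.018030 + (0.19/6)·(k1 + 2k2 + 2k3 + k4) = 1.074094
y(0.38) ≈ 1.0741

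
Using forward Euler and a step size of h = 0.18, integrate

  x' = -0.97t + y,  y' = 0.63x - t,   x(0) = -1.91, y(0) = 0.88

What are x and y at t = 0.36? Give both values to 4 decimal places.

Euler on (x,y): x_{n+1} = x_n + h·x', y_{n+1} = y_n + h·y'.
0.000000: (-1.910000, 0.880000); f=(0.880000, -1.203300) → (-1.751600, 0.663406)
0.180000: (-1.751600, 0.663406); f=(0.488806, -1.283508) → (-1.663615, 0.432375)
(x(0.36), y(0.36)) ≈ (-1.6636, 0.4324)

-1.6636, 0.4324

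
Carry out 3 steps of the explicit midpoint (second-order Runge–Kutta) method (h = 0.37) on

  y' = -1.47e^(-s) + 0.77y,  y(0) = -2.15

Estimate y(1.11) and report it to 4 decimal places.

-6.6746

Midpoint: k1 = f(s_n, y_n); k2 = f(s_n + h/2, y_n + (h/2)·k1); y_{n+1} = y_n + h·k2.
s=0.000000, y=-2.150000:
  k1 = f(0.000000, -2.150000) = -3.125500
  k2 = f(0.185000, -2.728217) = -3.322451
  y ← -2.150000 + 0.37·(-3.322451) = -3.379307
s=0.370000, y=-3.379307:
  k1 = f(0.370000, -3.379307) = -3.617446
  k2 = f(0.555000, -4.048534) = -3.961258
  y ← -3.379307 + 0.37·(-3.961258) = -4.844972
s=0.740000, y=-4.844972:
  k1 = f(0.740000, -4.844972) = -4.431986
  k2 = f(0.925000, -5.664889) = -4.944866
  y ← -4.844972 + 0.37·(-4.944866) = -6.674573
y(1.11) ≈ -6.6746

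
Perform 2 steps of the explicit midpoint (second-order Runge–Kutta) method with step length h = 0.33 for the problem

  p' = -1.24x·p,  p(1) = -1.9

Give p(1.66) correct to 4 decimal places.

Midpoint: k1 = f(x_n, p_n); k2 = f(x_n + h/2, p_n + (h/2)·k1); p_{n+1} = p_n + h·k2.
x=1.000000, p=-1.900000:
  k1 = f(1.000000, -1.900000) = 2.356000
  k2 = f(1.165000, -1.511260) = 2.183166
  p ← -1.900000 + 0.33·2.183166 = -1.179555
x=1.330000, p=-1.179555:
  k1 = f(1.330000, -1.179555) = 1.945322
  k2 = f(1.495000, -0.858577) = 1.591630
  p ← -1.179555 + 0.33·1.591630 = -0.654317
p(1.66) ≈ -0.6543

-0.6543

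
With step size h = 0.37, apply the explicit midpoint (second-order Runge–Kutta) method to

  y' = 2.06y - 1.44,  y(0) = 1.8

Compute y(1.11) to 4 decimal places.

10.2212

Midpoint: k1 = f(s_n, y_n); k2 = f(s_n + h/2, y_n + (h/2)·k1); y_{n+1} = y_n + h·k2.
s=0.000000, y=1.800000:
  k1 = f(0.000000, 1.800000) = 2.268000
  k2 = f(0.185000, 2.219580) = 3.132335
  y ← 1.800000 + 0.37·3.132335 = 2.958964
s=0.370000, y=2.958964:
  k1 = f(0.370000, 2.958964) = 4.655466
  k2 = f(0.555000, 3.820225) = 6.429664
  y ← 2.958964 + 0.37·6.429664 = 5.337939
s=0.740000, y=5.337939:
  k1 = f(0.740000, 5.337939) = 9.556155
  k2 = f(0.925000, 7.105828) = 13.198006
  y ← 5.337939 + 0.37·13.198006 = 10.221202
y(1.11) ≈ 10.2212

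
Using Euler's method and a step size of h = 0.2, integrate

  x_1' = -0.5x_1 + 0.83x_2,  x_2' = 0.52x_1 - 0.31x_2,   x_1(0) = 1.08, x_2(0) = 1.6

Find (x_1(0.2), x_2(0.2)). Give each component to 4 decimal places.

1.2376, 1.6131

Euler on (x_1,x_2): x_1_{n+1} = x_1_n + h·x_1', x_2_{n+1} = x_2_n + h·x_2'.
0.000000: (1.080000, 1.600000); f=(0.788000, 0.065600) → (1.237600, 1.613120)
(x_1(0.2), x_2(0.2)) ≈ (1.2376, 1.6131)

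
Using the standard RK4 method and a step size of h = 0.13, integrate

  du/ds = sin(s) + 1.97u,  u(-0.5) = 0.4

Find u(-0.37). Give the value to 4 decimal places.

RK4: k1 = f(s_n, u_n); k2 = f(s_n + h/2, u_n + (h/2)·k1); k3 = f(s_n + h/2, u_n + (h/2)·k2); k4 = f(s_n + h, u_n + h·k3); u_{n+1} = u_n + (h/6)·(k1 + 2k2 + 2k3 + k4).
s=-0.500000, u=0.400000:
  k1 = f(-0.500000, 0.400000) = 0.308574
  k2 = f(-0.435000, 0.420057) = 0.406103
  k3 = f(-0.435000, 0.426397) = 0.418591
  k4 = f(-0.370000, 0.454417) = 0.533586
  u ← 0.400000 + (0.13/6)·(k1 + 2k2 + 2k3 + k4) = 0.453984
u(-0.37) ≈ 0.4540

0.4540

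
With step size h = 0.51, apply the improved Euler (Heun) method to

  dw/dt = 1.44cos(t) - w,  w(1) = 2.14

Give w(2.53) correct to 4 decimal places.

0.0852

Heun: k1 = f(t_n, w_n); k2 = f(t_n + h, w_n + h·k1); w_{n+1} = w_n + (h/2)·(k1 + k2).
t=1.000000, w=2.140000:
  k1 = f(1.000000, 2.140000) = -1.361965
  k2 = f(1.510000, 1.445398) = -1.357905
  w ← 2.140000 + (0.51/2)·(-1.361965 + (-1.357905)) = 1.446433
t=1.510000, w=1.446433:
  k1 = f(1.510000, 1.446433) = -1.358940
  k2 = f(2.020000, 0.753374) = -1.378691
  w ← 1.446433 + (0.51/2)·(-1.358940 + (-1.378691)) = 0.748337
t=2.020000, w=0.748337:
  k1 = f(2.020000, 0.748337) = -1.373655
  k2 = f(2.530000, 0.047773) = -1.226751
  w ← 0.748337 + (0.51/2)·(-1.373655 + (-1.226751)) = 0.085234
w(2.53) ≈ 0.0852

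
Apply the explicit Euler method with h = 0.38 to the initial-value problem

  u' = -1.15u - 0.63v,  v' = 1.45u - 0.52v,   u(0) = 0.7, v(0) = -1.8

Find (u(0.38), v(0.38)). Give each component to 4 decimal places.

Euler on (u,v): u_{n+1} = u_n + h·u', v_{n+1} = v_n + h·v'.
0.000000: (0.700000, -1.800000); f=(0.329000, 1.951000) → (0.825020, -1.058620)
(u(0.38), v(0.38)) ≈ (0.8250, -1.0586)

0.8250, -1.0586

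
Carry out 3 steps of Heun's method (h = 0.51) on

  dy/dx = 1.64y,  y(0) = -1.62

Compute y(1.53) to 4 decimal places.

Heun: k1 = f(x_n, y_n); k2 = f(x_n + h, y_n + h·k1); y_{n+1} = y_n + (h/2)·(k1 + k2).
x=0.000000, y=-1.620000:
  k1 = f(0.000000, -1.620000) = -2.656800
  k2 = f(0.510000, -2.974968) = -4.878948
  y ← -1.620000 + (0.51/2)·(-2.656800 + (-4.878948)) = -3.541616
x=0.510000, y=-3.541616:
  k1 = f(0.510000, -3.541616) = -5.808250
  k2 = f(1.020000, -6.503823) = -10.666270
  y ← -3.541616 + (0.51/2)·(-5.808250 + (-10.666270)) = -7.742618
x=1.020000, y=-7.742618:
  k1 = f(1.020000, -7.742618) = -12.697894
  k2 = f(1.530000, -14.218544) = -23.318412
  y ← -7.742618 + (0.51/2)·(-12.697894 + (-23.318412)) = -16.926776
y(1.53) ≈ -16.9268

-16.9268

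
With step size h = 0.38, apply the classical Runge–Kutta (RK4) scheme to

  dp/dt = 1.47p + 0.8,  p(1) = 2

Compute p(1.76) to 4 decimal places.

RK4: k1 = f(t_n, p_n); k2 = f(t_n + h/2, p_n + (h/2)·k1); k3 = f(t_n + h/2, p_n + (h/2)·k2); k4 = f(t_n + h, p_n + h·k3); p_{n+1} = p_n + (h/6)·(k1 + 2k2 + 2k3 + k4).
t=1.000000, p=2.000000:
  k1 = f(1.000000, 2.000000) = 3.740000
  k2 = f(1.190000, 2.710600) = 4.784582
  k3 = f(1.190000, 2.909071) = 5.076334
  k4 = f(1.380000, 3.929007) = 6.575640
  p ← 2.000000 + (0.38/6)·(k1 + 2k2 + 2k3 + k4) = 3.902373
t=1.380000, p=3.902373:
  k1 = f(1.380000, 3.902373) = 6.536489
  k2 = f(1.570000, 5.144306) = 8.362130
  k3 = f(1.570000, 5.491178) = 8.872031
  k4 = f(1.760000, 7.273745) = 11.492405
  p ← 3.902373 + (0.38/6)·(k1 + 2k2 + 2k3 + k4) = 7.227197
p(1.76) ≈ 7.2272

7.2272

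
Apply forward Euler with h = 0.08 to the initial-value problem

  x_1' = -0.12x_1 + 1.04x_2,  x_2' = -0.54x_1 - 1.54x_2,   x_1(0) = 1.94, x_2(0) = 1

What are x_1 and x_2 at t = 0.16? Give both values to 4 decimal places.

2.0513, 0.6087

Euler on (x_1,x_2): x_1_{n+1} = x_1_n + h·x_1', x_2_{n+1} = x_2_n + h·x_2'.
0.000000: (1.940000, 1.000000); f=(0.807200, -2.587600) → (2.004576, 0.792992)
0.080000: (2.004576, 0.792992); f=(0.584163, -2.303679) → (2.051309, 0.608698)
(x_1(0.16), x_2(0.16)) ≈ (2.0513, 0.6087)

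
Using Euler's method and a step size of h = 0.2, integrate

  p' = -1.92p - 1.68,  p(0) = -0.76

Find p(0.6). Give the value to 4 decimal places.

Euler: p_{n+1} = p_n + h·f(x_n, p_n).
x=0.000000, p=-0.760000: f=-0.220800 → p ← -0.760000 + 0.2·(-0.220800) = -0.804160
x=0.200000, p=-0.804160: f=-0.136013 → p ← -0.804160 + 0.2·(-0.136013) = -0.831363
x=0.400000, p=-0.831363: f=-0.083784 → p ← -0.831363 + 0.2·(-0.083784) = -0.848119
p(0.6) ≈ -0.8481

-0.8481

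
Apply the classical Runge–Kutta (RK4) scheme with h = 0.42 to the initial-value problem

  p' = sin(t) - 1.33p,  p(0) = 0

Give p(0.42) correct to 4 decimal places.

RK4: k1 = f(t_n, p_n); k2 = f(t_n + h/2, p_n + (h/2)·k1); k3 = f(t_n + h/2, p_n + (h/2)·k2); k4 = f(t_n + h, p_n + h·k3); p_{n+1} = p_n + (h/6)·(k1 + 2k2 + 2k3 + k4).
t=0.000000, p=0.000000:
  k1 = f(0.000000, 0.000000) = 0.000000
  k2 = f(0.210000, 0.000000) = 0.208460
  k3 = f(0.210000, 0.043777) = 0.150237
  k4 = f(0.420000, 0.063100) = 0.323838
  p ← 0.000000 + (0.42/6)·(k1 + 2k2 + 2k3 + k4) = 0.072886
p(0.42) ≈ 0.0729

0.0729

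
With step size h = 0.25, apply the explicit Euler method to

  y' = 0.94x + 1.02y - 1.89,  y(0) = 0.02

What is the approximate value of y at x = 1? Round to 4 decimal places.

-2.2778

Euler: y_{n+1} = y_n + h·f(x_n, y_n).
x=0.000000, y=0.020000: f=-1.869600 → y ← 0.020000 + 0.25·(-1.869600) = -0.447400
x=0.250000, y=-0.447400: f=-2.111348 → y ← -0.447400 + 0.25·(-2.111348) = -0.975237
x=0.500000, y=-0.975237: f=-2.414742 → y ← -0.975237 + 0.25·(-2.414742) = -1.578922
x=0.750000, y=-1.578922: f=-2.795501 → y ← -1.578922 + 0.25·(-2.795501) = -2.277798
y(1) ≈ -2.2778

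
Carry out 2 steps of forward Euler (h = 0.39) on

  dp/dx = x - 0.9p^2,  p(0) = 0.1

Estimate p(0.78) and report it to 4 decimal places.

Euler: p_{n+1} = p_n + h·f(x_n, p_n).
x=0.000000, p=0.100000: f=-0.009000 → p ← 0.100000 + 0.39·(-0.009000) = 0.096490
x=0.390000, p=0.096490: f=0.381621 → p ← 0.096490 + 0.39·0.381621 = 0.245322
p(0.78) ≈ 0.2453

0.2453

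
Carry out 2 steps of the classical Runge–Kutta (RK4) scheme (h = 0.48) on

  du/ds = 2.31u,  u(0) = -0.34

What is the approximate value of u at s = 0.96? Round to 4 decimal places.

RK4: k1 = f(s_n, u_n); k2 = f(s_n + h/2, u_n + (h/2)·k1); k3 = f(s_n + h/2, u_n + (h/2)·k2); k4 = f(s_n + h, u_n + h·k3); u_{n+1} = u_n + (h/6)·(k1 + 2k2 + 2k3 + k4).
s=0.000000, u=-0.340000:
  k1 = f(0.000000, -0.340000) = -0.785400
  k2 = f(0.240000, -0.528496) = -1.220826
  k3 = f(0.240000, -0.632998) = -1.462226
  k4 = f(0.480000, -1.041868) = -2.406716
  u ← -0.340000 + (0.48/6)·(k1 + 2k2 + 2k3 + k4) = -1.024658
s=0.480000, u=-1.024658:
  k1 = f(0.480000, -1.024658) = -2.366959
  k2 = f(0.720000, -1.592728) = -3.679201
  k3 = f(0.720000, -1.907666) = -4.406708
  k4 = f(0.960000, -3.139877) = -7.253117
  u ← -1.024658 + (0.48/6)·(k1 + 2k2 + 2k3 + k4) = -3.088009
u(0.96) ≈ -3.0880

-3.0880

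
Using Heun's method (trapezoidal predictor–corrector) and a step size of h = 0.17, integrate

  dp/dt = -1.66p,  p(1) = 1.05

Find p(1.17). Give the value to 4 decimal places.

Heun: k1 = f(t_n, p_n); k2 = f(t_n + h, p_n + h·k1); p_{n+1} = p_n + (h/2)·(k1 + k2).
t=1.000000, p=1.050000:
  k1 = f(1.000000, 1.050000) = -1.743000
  k2 = f(1.170000, 0.753690) = -1.251125
  p ← 1.050000 + (0.17/2)·(-1.743000 + (-1.251125)) = 0.795499
p(1.17) ≈ 0.7955

0.7955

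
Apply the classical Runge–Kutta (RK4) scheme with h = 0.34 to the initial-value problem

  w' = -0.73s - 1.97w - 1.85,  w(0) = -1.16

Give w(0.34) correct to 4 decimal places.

RK4: k1 = f(s_n, w_n); k2 = f(s_n + h/2, w_n + (h/2)·k1); k3 = f(s_n + h/2, w_n + (h/2)·k2); k4 = f(s_n + h, w_n + h·k3); w_{n+1} = w_n + (h/6)·(k1 + 2k2 + 2k3 + k4).
s=0.000000, w=-1.160000:
  k1 = f(0.000000, -1.160000) = 0.435200
  k2 = f(0.170000, -1.086016) = 0.165352
  k3 = f(0.170000, -1.131890) = 0.255724
  k4 = f(0.340000, -1.073054) = 0.015716
  w ← -1.160000 + (0.34/6)·(k1 + 2k2 + 2k3 + k4) = -1.086726
w(0.34) ≈ -1.0867

-1.0867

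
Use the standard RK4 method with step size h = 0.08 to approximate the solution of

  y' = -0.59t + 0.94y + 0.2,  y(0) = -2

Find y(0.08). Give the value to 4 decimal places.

-2.1415

RK4: k1 = f(t_n, y_n); k2 = f(t_n + h/2, y_n + (h/2)·k1); k3 = f(t_n + h/2, y_n + (h/2)·k2); k4 = f(t_n + h, y_n + h·k3); y_{n+1} = y_n + (h/6)·(k1 + 2k2 + 2k3 + k4).
t=0.000000, y=-2.000000:
  k1 = f(0.000000, -2.000000) = -1.680000
  k2 = f(0.040000, -2.067200) = -1.766768
  k3 = f(0.040000, -2.070671) = -1.770030
  k4 = f(0.080000, -2.141602) = -1.860306
  y ← -2.000000 + (0.08/6)·(k1 + 2k2 + 2k3 + k4) = -2.141519
y(0.08) ≈ -2.1415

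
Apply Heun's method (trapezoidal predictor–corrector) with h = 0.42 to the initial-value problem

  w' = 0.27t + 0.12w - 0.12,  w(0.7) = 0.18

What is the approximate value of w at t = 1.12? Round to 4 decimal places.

Heun: k1 = f(t_n, w_n); k2 = f(t_n + h, w_n + h·k1); w_{n+1} = w_n + (h/2)·(k1 + k2).
t=0.700000, w=0.180000:
  k1 = f(0.700000, 0.180000) = 0.090600
  k2 = f(1.120000, 0.218052) = 0.208566
  w ← 0.180000 + (0.42/2)·(0.090600 + 0.208566) = 0.242825
w(1.12) ≈ 0.2428

0.2428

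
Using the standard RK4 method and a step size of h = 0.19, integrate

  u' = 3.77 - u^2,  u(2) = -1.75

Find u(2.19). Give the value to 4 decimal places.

-1.5616

RK4: k1 = f(s_n, u_n); k2 = f(s_n + h/2, u_n + (h/2)·k1); k3 = f(s_n + h/2, u_n + (h/2)·k2); k4 = f(s_n + h, u_n + h·k3); u_{n+1} = u_n + (h/6)·(k1 + 2k2 + 2k3 + k4).
s=2.000000, u=-1.750000:
  k1 = f(2.000000, -1.750000) = 0.707500
  k2 = f(2.095000, -1.682787) = 0.938226
  k3 = f(2.095000, -1.660869) = 1.011516
  k4 = f(2.190000, -1.557812) = 1.343222
  u ← -1.750000 + (0.19/6)·(k1 + 2k2 + 2k3 + k4) = -1.561577
u(2.19) ≈ -1.5616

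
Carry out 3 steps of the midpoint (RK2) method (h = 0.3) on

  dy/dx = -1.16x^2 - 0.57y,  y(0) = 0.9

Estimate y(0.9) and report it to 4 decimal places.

Midpoint: k1 = f(x_n, y_n); k2 = f(x_n + h/2, y_n + (h/2)·k1); y_{n+1} = y_n + h·k2.
x=0.000000, y=0.900000:
  k1 = f(0.000000, 0.900000) = -0.513000
  k2 = f(0.150000, 0.823050) = -0.495239
  y ← 0.900000 + 0.3·(-0.495239) = 0.751428
x=0.300000, y=0.751428:
  k1 = f(0.300000, 0.751428) = -0.532714
  k2 = f(0.450000, 0.671521) = -0.617667
  y ← 0.751428 + 0.3·(-0.617667) = 0.566128
x=0.600000, y=0.566128:
  k1 = f(0.600000, 0.566128) = -0.740293
  k2 = f(0.750000, 0.455084) = -0.911898
  y ← 0.566128 + 0.3·(-0.911898) = 0.292559
y(0.9) ≈ 0.2926

0.2926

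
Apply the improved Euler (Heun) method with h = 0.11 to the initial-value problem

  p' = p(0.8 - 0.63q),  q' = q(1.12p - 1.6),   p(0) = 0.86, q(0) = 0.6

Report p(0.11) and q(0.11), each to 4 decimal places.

0.9022, 0.5608

Heun on (p,q): k1 = f(x_n, state_n); k2 = f(x_n + h, state_n + h·k1); state_{n+1} = state_n + (h/2)·(k1 + k2).
0.000000: (0.860000, 0.600000)
  k1 = (0.362920, -0.382080)
  predictor → (0.899921, 0.557971)
  k2 = (0.403595, -0.330368)
  → (0.902158, 0.560815)
(p(0.11), q(0.11)) ≈ (0.9022, 0.5608)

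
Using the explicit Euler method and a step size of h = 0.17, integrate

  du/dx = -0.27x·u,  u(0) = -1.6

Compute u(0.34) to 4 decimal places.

-1.5875

Euler: u_{n+1} = u_n + h·f(x_n, u_n).
x=0.000000, u=-1.600000: f=0.000000 → u ← -1.600000 + 0.17·0.000000 = -1.600000
x=0.170000, u=-1.600000: f=0.073440 → u ← -1.600000 + 0.17·0.073440 = -1.587515
u(0.34) ≈ -1.5875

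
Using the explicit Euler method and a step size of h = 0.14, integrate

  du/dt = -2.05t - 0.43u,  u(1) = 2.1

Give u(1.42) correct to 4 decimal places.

Euler: u_{n+1} = u_n + h·f(t_n, u_n).
t=1.000000, u=2.100000: f=-2.953000 → u ← 2.100000 + 0.14·(-2.953000) = 1.686580
t=1.140000, u=1.686580: f=-3.062229 → u ← 1.686580 + 0.14·(-3.062229) = 1.257868
t=1.280000, u=1.257868: f=-3.164883 → u ← 1.257868 + 0.14·(-3.164883) = 0.814784
u(1.42) ≈ 0.8148

0.8148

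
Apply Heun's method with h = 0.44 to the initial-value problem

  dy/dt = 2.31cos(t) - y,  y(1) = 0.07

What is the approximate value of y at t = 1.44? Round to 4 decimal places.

0.2660

Heun: k1 = f(t_n, y_n); k2 = f(t_n + h, y_n + h·k1); y_{n+1} = y_n + (h/2)·(k1 + k2).
t=1.000000, y=0.070000:
  k1 = f(1.000000, 0.070000) = 1.178098
  k2 = f(1.440000, 0.588363) = -0.287084
  y ← 0.070000 + (0.44/2)·(1.178098 + (-0.287084)) = 0.266023
y(1.44) ≈ 0.2660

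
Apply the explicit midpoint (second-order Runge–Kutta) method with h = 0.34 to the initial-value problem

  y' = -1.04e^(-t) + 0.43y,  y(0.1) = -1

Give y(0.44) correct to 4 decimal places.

Midpoint: k1 = f(t_n, y_n); k2 = f(t_n + h/2, y_n + (h/2)·k1); y_{n+1} = y_n + h·k2.
t=0.100000, y=-1.000000:
  k1 = f(0.100000, -1.000000) = -1.371031
  k2 = f(0.270000, -1.233075) = -1.324137
  y ← -1.000000 + 0.34·(-1.324137) = -1.450207
y(0.44) ≈ -1.4502

-1.4502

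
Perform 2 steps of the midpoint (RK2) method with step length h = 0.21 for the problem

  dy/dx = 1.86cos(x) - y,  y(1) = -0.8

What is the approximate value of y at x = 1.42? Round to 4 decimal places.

Midpoint: k1 = f(x_n, y_n); k2 = f(x_n + h/2, y_n + (h/2)·k1); y_{n+1} = y_n + h·k2.
x=1.000000, y=-0.800000:
  k1 = f(1.000000, -0.800000) = 1.804962
  k2 = f(1.105000, -0.610479) = 1.445869
  y ← -0.800000 + 0.21·1.445869 = -0.496368
x=1.210000, y=-0.496368:
  k1 = f(1.210000, -0.496368) = 1.152984
  k2 = f(1.315000, -0.375304) = 0.845914
  y ← -0.496368 + 0.21·0.845914 = -0.318726
y(1.42) ≈ -0.3187

-0.3187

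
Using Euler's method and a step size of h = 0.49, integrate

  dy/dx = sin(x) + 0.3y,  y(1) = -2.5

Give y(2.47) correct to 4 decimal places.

-2.2203

Euler: y_{n+1} = y_n + h·f(x_n, y_n).
x=1.000000, y=-2.500000: f=0.091471 → y ← -2.500000 + 0.49·0.091471 = -2.455179
x=1.490000, y=-2.455179: f=0.260184 → y ← -2.455179 + 0.49·0.260184 = -2.327689
x=1.980000, y=-2.327689: f=0.219131 → y ← -2.327689 + 0.49·0.219131 = -2.220315
y(2.47) ≈ -2.2203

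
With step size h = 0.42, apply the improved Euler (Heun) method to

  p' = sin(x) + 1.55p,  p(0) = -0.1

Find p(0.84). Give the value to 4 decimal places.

0.1102

Heun: k1 = f(x_n, p_n); k2 = f(x_n + h, p_n + h·k1); p_{n+1} = p_n + (h/2)·(k1 + k2).
x=0.000000, p=-0.100000:
  k1 = f(0.000000, -0.100000) = -0.155000
  k2 = f(0.420000, -0.165100) = 0.151855
  p ← -0.100000 + (0.42/2)·(-0.155000 + 0.151855) = -0.100660
x=0.420000, p=-0.100660:
  k1 = f(0.420000, -0.100660) = 0.251737
  k2 = f(0.840000, 0.005069) = 0.752500
  p ← -0.100660 + (0.42/2)·(0.251737 + 0.752500) = 0.110229
p(0.84) ≈ 0.1102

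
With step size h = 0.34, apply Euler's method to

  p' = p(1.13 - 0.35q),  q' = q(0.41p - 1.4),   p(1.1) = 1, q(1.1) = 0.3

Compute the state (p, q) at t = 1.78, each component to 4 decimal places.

1.8347, 0.1417

Euler on (p,q): p_{n+1} = p_n + h·p', q_{n+1} = q_n + h·q'.
1.100000: (1.000000, 0.300000); f=(1.025000, -0.297000) → (1.348500, 0.199020)
1.440000: (1.348500, 0.199020); f=(1.429873, -0.168593) → (1.834657, 0.141698)
(p(1.78), q(1.78)) ≈ (1.8347, 0.1417)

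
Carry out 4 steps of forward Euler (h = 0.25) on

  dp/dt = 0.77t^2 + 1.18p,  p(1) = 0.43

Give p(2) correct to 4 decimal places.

3.2822

Euler: p_{n+1} = p_n + h·f(t_n, p_n).
t=1.000000, p=0.430000: f=1.277400 → p ← 0.430000 + 0.25·1.277400 = 0.749350
t=1.250000, p=0.749350: f=2.087358 → p ← 0.749350 + 0.25·2.087358 = 1.271189
t=1.500000, p=1.271189: f=3.232504 → p ← 1.271189 + 0.25·3.232504 = 2.079315
t=1.750000, p=2.079315: f=4.811717 → p ← 2.079315 + 0.25·4.811717 = 3.282245
p(2) ≈ 3.2822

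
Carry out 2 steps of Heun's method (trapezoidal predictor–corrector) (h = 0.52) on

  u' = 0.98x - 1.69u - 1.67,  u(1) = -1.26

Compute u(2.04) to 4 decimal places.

-0.2792

Heun: k1 = f(x_n, u_n); k2 = f(x_n + h, u_n + h·k1); u_{n+1} = u_n + (h/2)·(k1 + k2).
x=1.000000, u=-1.260000:
  k1 = f(1.000000, -1.260000) = 1.439400
  k2 = f(1.520000, -0.511512) = 0.684055
  u ← -1.260000 + (0.52/2)·(1.439400 + 0.684055) = -0.707902
x=1.520000, u=-0.707902:
  k1 = f(1.520000, -0.707902) = 1.015954
  k2 = f(2.040000, -0.179606) = 0.632734
  u ← -0.707902 + (0.52/2)·(1.015954 + 0.632734) = -0.279243
u(2.04) ≈ -0.2792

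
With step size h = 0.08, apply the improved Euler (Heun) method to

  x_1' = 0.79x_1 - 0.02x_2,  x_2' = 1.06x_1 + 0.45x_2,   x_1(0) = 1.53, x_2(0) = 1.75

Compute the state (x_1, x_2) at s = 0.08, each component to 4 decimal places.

1.6267, 1.9502

Heun on (x_1,x_2): k1 = f(s_n, state_n); k2 = f(s_n + h, state_n + h·k1); state_{n+1} = state_n + (h/2)·(k1 + k2).
0.000000: (1.530000, 1.750000)
  k1 = (1.173700, 2.409300)
  predictor → (1.623896, 1.942744)
  k2 = (1.244023, 2.595565)
  → (1.626709, 1.950195)
(x_1(0.08), x_2(0.08)) ≈ (1.6267, 1.9502)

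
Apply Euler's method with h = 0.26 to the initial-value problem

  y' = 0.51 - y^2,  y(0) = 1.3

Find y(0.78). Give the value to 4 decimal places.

0.8054

Euler: y_{n+1} = y_n + h·f(x_n, y_n).
x=0.000000, y=1.300000: f=-1.180000 → y ← 1.300000 + 0.26·(-1.180000) = 0.993200
x=0.260000, y=0.993200: f=-0.476446 → y ← 0.993200 + 0.26·(-0.476446) = 0.869324
x=0.520000, y=0.869324: f=-0.245724 → y ← 0.869324 + 0.26·(-0.245724) = 0.805436
y(0.78) ≈ 0.8054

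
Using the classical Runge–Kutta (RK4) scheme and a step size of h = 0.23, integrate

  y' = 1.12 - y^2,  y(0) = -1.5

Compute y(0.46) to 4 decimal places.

RK4: k1 = f(x_n, y_n); k2 = f(x_n + h/2, y_n + (h/2)·k1); k3 = f(x_n + h/2, y_n + (h/2)·k2); k4 = f(x_n + h, y_n + h·k3); y_{n+1} = y_n + (h/6)·(k1 + 2k2 + 2k3 + k4).
x=0.000000, y=-1.500000:
  k1 = f(0.000000, -1.500000) = -1.130000
  k2 = f(0.115000, -1.629950) = -1.536737
  k3 = f(0.115000, -1.676725) = -1.691406
  k4 = f(0.230000, -1.889023) = -2.448409
  y ← -1.500000 + (0.23/6)·(k1 + 2k2 + 2k3 + k4) = -1.884663
x=0.230000, y=-1.884663:
  k1 = f(0.230000, -1.884663) = -2.431956
  k2 = f(0.345000, -2.164338) = -3.564360
  k3 = f(0.345000, -2.294565) = -4.145027
  k4 = f(0.460000, -2.838020) = -6.934355
  y ← -1.884663 + (0.23/6)·(k1 + 2k2 + 2k3 + k4) = -2.834758
y(0.46) ≈ -2.8348

-2.8348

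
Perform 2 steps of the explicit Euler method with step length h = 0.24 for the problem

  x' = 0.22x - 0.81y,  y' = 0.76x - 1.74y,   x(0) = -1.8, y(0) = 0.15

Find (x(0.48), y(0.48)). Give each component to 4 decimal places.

Euler on (x,y): x_{n+1} = x_n + h·x', y_{n+1} = y_n + h·y'.
0.000000: (-1.800000, 0.150000); f=(-0.517500, -1.629000) → (-1.924200, -0.240960)
0.240000: (-1.924200, -0.240960); f=(-0.228146, -1.043122) → (-1.978955, -0.491309)
(x(0.48), y(0.48)) ≈ (-1.9790, -0.4913)

-1.9790, -0.4913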